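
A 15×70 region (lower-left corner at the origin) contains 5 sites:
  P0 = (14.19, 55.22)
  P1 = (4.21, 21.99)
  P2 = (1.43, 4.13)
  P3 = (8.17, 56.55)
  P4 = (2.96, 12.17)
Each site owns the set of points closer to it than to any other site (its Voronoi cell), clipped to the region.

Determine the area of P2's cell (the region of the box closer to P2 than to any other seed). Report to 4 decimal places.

Area of P2's cell: 107.1070

1. box [0,15]×[0,70]: [(0, 0) (15, 0) (15, 70) (0, 70)]
2. ⊥bis P2·P0 via (7.81,29.675): [(0, 31.6256) (0, 0) (15, 0) (15, 27.8793)]  |A|=446.2864
3. ⊥bis P2·P1 via (2.82,13.06): [(0, 13.4989) (0, 0) (15, 0) (15, 11.1641)]  |A|=184.973
4. ⊥bis P2·P3 via (4.8,30.34): [(0, 13.4989) (0, 0) (15, 0) (15, 11.1641)]  |A|=184.973
5. ⊥bis P2·P4 via (2.195,8.15): [(0, 8.5677) (0, 0) (15, 0) (15, 5.7132)]  |A|=107.107
6. canonical 4-gon: [(0, 8.5677) (0, 0) (15, 0) (15, 5.7132)]
7. shoelace: 107.107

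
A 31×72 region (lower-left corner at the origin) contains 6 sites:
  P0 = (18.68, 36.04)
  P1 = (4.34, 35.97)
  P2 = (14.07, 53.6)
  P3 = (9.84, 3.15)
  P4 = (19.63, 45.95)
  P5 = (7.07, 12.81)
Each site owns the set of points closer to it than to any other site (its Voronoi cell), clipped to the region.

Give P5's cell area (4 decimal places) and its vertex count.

1. box [0,31]×[0,72]: [(0, 0) (31, 0) (31, 72) (0, 72)]
2. ⊥bis P5·P0 via (12.875,24.425): [(0, 30.8597) (0, 0) (31, 0) (31, 15.3664)]  |A|=716.505
3. ⊥bis P5·P1 via (5.705,24.39): [(11.5633, 25.0806) (0, 23.7175) (0, 0) (31, 0) (31, 15.3664)]  |A|=675.2112
4. ⊥bis P5·P2 via (10.57,33.205): [(11.5633, 25.0806) (0, 23.7175) (0, 0) (31, 0) (31, 15.3664)]  |A|=675.2112
5. ⊥bis P5·P3 via (8.455,7.98): [(11.5633, 25.0806) (0, 23.7175) (0, 5.5555) (31, 14.4448) (31, 15.3664)]  |A|=365.2065
6. ⊥bis P5·P4 via (13.35,29.38): [(11.5633, 25.0806) (0, 23.7175) (0, 5.5555) (31, 14.4448) (31, 15.3664)]  |A|=365.2065
7. canonical 5-gon: [(11.5633, 25.0806) (0, 23.7175) (0, 5.5555) (31, 14.4448) (31, 15.3664)]
8. shoelace: 365.2065

Area of P5's cell: 365.2065 (5 vertices)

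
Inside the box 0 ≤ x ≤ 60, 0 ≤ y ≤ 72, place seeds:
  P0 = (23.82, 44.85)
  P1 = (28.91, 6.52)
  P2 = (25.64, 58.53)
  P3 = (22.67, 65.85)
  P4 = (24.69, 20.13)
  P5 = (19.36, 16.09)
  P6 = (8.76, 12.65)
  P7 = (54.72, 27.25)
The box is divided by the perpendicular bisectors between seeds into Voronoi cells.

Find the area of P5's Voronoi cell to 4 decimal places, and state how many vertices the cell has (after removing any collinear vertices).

1. box [0,60]×[0,72]: [(0, 0) (60, 0) (60, 72) (0, 72)]
2. ⊥bis P5·P0 via (21.59,30.47): [(0, 33.8181) (0, 0) (60, 0) (60, 24.5135)]  |A|=1749.9484
3. ⊥bis P5·P1 via (24.135,11.305): [(40.4147, 27.5507) (0, 33.8181) (0, 0) (12.8063, 0)]  |A|=859.7868
4. ⊥bis P5·P2 via (22.5,37.31): [(40.4147, 27.5507) (0, 33.8181) (0, 0) (12.8063, 0)]  |A|=859.7868
5. ⊥bis P5·P3 via (21.015,40.97): [(40.4147, 27.5507) (0, 33.8181) (0, 0) (12.8063, 0)]  |A|=859.7868
6. ⊥bis P5·P4 via (22.025,18.11): [(25.8704, 13.0368) (11.4665, 32.0399) (0, 33.8181) (0, 0) (12.8063, 0)]  |A|=617.0635
7. ⊥bis P5·P6 via (14.06,14.37): [(17.276, 4.4603) (25.8704, 13.0368) (11.4665, 32.0399) (8.1592, 32.5528)]  |A|=187.5451
8. ⊥bis P5·P7 via (37.04,21.67): [(17.276, 4.4603) (25.8704, 13.0368) (11.4665, 32.0399) (8.1592, 32.5528)]  |A|=187.5451
9. canonical 4-gon: [(17.276, 4.4603) (25.8704, 13.0368) (11.4665, 32.0399) (8.1592, 32.5528)]
10. shoelace: 187.5451

Area of P5's cell: 187.5451 (4 vertices)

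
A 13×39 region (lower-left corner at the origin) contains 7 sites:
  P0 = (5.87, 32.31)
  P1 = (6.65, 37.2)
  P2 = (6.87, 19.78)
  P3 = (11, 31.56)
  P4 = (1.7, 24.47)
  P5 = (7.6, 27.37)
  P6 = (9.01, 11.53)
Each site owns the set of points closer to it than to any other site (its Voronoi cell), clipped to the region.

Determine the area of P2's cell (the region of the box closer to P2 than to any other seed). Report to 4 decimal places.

1. box [0,13]×[0,39]: [(0, 0) (13, 0) (13, 39) (0, 39)]
2. ⊥bis P2·P0 via (6.37,26.045): [(0, 25.5366) (0, 0) (13, 0) (13, 26.5741)]  |A|=338.7199
3. ⊥bis P2·P1 via (6.76,28.49): [(0, 25.5366) (0, 0) (13, 0) (13, 26.5741)]  |A|=338.7199
4. ⊥bis P2·P3 via (8.935,25.67): [(7.5881, 26.1422) (0, 25.5366) (0, 0) (13, 0) (13, 24.2448)]  |A|=332.4169
5. ⊥bis P2·P4 via (4.285,22.125): [(7.8469, 26.0515) (0, 17.4014) (0, 0) (13, 0) (13, 24.2448)]  |A|=300.0762
6. ⊥bis P2·P5 via (7.235,23.575): [(5.7316, 23.7196) (0, 17.4014) (0, 0) (13, 0) (13, 23.0205)]  |A|=287.7078
7. ⊥bis P2·P6 via (7.94,15.655): [(5.7316, 23.7196) (0, 17.4014) (0, 13.5954) (13, 16.9675) (13, 23.0205)]  |A|=89.0487
8. canonical 5-gon: [(5.7316, 23.7196) (0, 17.4014) (0, 13.5954) (13, 16.9675) (13, 23.0205)]
9. shoelace: 89.0487

Area of P2's cell: 89.0487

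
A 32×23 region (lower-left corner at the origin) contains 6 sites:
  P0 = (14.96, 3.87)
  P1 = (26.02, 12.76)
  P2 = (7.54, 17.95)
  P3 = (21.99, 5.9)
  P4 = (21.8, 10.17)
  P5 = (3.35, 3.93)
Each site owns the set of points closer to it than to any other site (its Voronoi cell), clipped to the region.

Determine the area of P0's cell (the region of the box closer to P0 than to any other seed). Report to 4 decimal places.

1. box [0,32]×[0,23]: [(0, 0) (32, 0) (32, 23) (0, 23)]
2. ⊥bis P0·P1 via (20.49,8.315): [(0, 0) (27.1736, 0) (8.6862, 23) (0, 23)]  |A|=412.3878
3. ⊥bis P0·P2 via (11.25,10.91): [(0, 4.9814) (0, 0) (27.1736, 0) (16.2754, 13.5583)]  |A|=224.7513
4. ⊥bis P0·P3 via (18.475,4.885): [(16.0107, 13.4189) (0, 4.9814) (0, 0) (19.8856, 0)]  |A|=173.2988
5. ⊥bis P0·P4 via (18.38,7.02): [(17.6203, 7.8448) (13.638, 12.1685) (0, 4.9814) (0, 0) (19.8856, 0)]  |A|=165.6796
6. ⊥bis P0·P5 via (9.155,3.9): [(17.6203, 7.8448) (13.638, 12.1685) (9.1856, 9.8221) (9.1348, 0) (19.8856, 0)]  |A|=97.9395
7. canonical 5-gon: [(17.6203, 7.8448) (13.638, 12.1685) (9.1856, 9.8221) (9.1348, 0) (19.8856, 0)]
8. shoelace: 97.9395

Area of P0's cell: 97.9395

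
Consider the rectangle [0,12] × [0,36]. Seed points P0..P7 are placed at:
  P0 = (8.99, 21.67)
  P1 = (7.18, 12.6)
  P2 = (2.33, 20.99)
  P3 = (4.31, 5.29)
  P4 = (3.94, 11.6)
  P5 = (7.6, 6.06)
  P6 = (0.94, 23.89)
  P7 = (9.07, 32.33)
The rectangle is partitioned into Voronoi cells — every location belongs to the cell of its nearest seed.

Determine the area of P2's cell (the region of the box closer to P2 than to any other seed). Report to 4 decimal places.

Area of P2's cell: 38.2165

1. box [0,12]×[0,36]: [(0, 0) (12, 0) (12, 36) (0, 36)]
2. ⊥bis P2·P0 via (5.66,21.33): [(0, 0) (7.8378, 0) (4.1622, 36) (0, 36)]  |A|=216
3. ⊥bis P2·P1 via (4.755,16.795): [(0, 14.0463) (6.0468, 17.5417) (4.1622, 36) (0, 36)]  |A|=104.7879
4. ⊥bis P2·P3 via (3.32,13.14): [(0, 14.0463) (6.0468, 17.5417) (4.1622, 36) (0, 36)]  |A|=104.7879
5. ⊥bis P2·P4 via (3.135,16.295): [(0, 15.7575) (4.2084, 16.4791) (6.0468, 17.5417) (4.1622, 36) (0, 36)]  |A|=101.1871
6. ⊥bis P2·P5 via (4.965,13.525): [(0, 15.7575) (4.2084, 16.4791) (6.0468, 17.5417) (4.1622, 36) (0, 36)]  |A|=101.1871
7. ⊥bis P2·P6 via (1.635,22.44): [(0, 21.6563) (0, 15.7575) (4.2084, 16.4791) (6.0468, 17.5417) (5.3642, 24.2274)]  |A|=38.2165
8. ⊥bis P2·P7 via (5.7,26.66): [(0, 21.6563) (0, 15.7575) (4.2084, 16.4791) (6.0468, 17.5417) (5.3642, 24.2274)]  |A|=38.2165
9. canonical 5-gon: [(0, 21.6563) (0, 15.7575) (4.2084, 16.4791) (6.0468, 17.5417) (5.3642, 24.2274)]
10. shoelace: 38.2165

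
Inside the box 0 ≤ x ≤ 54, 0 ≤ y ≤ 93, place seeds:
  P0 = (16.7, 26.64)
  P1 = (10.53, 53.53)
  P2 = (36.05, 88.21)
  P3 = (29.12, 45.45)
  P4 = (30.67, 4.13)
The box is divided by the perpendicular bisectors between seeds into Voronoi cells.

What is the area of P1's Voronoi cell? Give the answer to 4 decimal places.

Area of P1's cell: 901.2304

1. box [0,54]×[0,93]: [(0, 0) (54, 0) (54, 93) (0, 93)]
2. ⊥bis P1·P0 via (13.615,40.085): [(0, 36.961) (54, 49.3515) (54, 93) (0, 93)]  |A|=2691.5634
3. ⊥bis P1·P2 via (23.29,70.87): [(0, 88.0084) (0, 36.961) (52.8811, 49.0947)]  |A|=1349.7233
4. ⊥bis P1·P3 via (19.825,49.49): [(27.7054, 67.6208) (0, 88.0084) (0, 36.961) (15.9723, 40.6259)]  |A|=901.2304
5. ⊥bis P1·P4 via (20.6,28.83): [(27.7054, 67.6208) (0, 88.0084) (0, 36.961) (15.9723, 40.6259)]  |A|=901.2304
6. canonical 4-gon: [(27.7054, 67.6208) (0, 88.0084) (0, 36.961) (15.9723, 40.6259)]
7. shoelace: 901.2304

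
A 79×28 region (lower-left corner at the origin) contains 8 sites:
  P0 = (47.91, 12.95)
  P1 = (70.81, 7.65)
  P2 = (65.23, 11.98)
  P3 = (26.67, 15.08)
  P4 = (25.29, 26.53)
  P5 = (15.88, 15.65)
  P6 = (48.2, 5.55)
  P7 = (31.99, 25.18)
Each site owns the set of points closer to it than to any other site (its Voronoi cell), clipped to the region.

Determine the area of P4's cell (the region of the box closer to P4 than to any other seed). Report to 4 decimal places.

1. box [0,79]×[0,28]: [(0, 0) (79, 0) (79, 28) (0, 28)]
2. ⊥bis P4·P0 via (36.6,19.74): [(0, 0) (24.749, 0) (41.5589, 28) (0, 28)]  |A|=928.3112
3. ⊥bis P4·P1 via (48.05,17.09): [(0, 0) (24.749, 0) (41.5589, 28) (0, 28)]  |A|=928.3112
4. ⊥bis P4·P2 via (45.26,19.255): [(0, 0) (24.749, 0) (41.5589, 28) (0, 28)]  |A|=928.3112
5. ⊥bis P4·P3 via (25.98,20.805): [(0, 17.6738) (38.1176, 22.2679) (41.5589, 28) (0, 28)]  |A|=315.9158
6. ⊥bis P4·P5 via (20.585,21.09): [(21.5341, 20.2692) (38.1176, 22.2679) (41.5589, 28) (12.5955, 28)]  |A|=156.046
7. ⊥bis P4·P6 via (36.745,16.04): [(21.5341, 20.2692) (38.1176, 22.2679) (41.5589, 28) (12.5955, 28)]  |A|=156.046
8. ⊥bis P4·P7 via (28.64,25.855): [(21.5341, 20.2692) (27.6633, 21.0079) (29.0722, 28) (12.5955, 28)]  |A|=84.5971
9. canonical 4-gon: [(21.5341, 20.2692) (27.6633, 21.0079) (29.0722, 28) (12.5955, 28)]
10. shoelace: 84.5971

Area of P4's cell: 84.5971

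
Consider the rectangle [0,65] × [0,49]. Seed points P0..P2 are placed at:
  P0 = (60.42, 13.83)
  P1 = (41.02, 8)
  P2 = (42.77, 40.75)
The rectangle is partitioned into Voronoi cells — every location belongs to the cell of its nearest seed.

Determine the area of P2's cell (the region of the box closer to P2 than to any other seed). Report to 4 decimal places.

Area of P2's cell: 1449.9491

1. box [0,65]×[0,49]: [(0, 0) (65, 0) (65, 49) (0, 49)]
2. ⊥bis P2·P0 via (51.595,27.29): [(0, 0) (9.972, 0) (65, 36.0789) (65, 49) (0, 49)]  |A|=2192.3232
3. ⊥bis P2·P1 via (41.895,24.375): [(0, 26.6137) (46.7531, 24.1154) (65, 36.0789) (65, 49) (0, 49)]  |A|=1449.9491
4. canonical 5-gon: [(0, 26.6137) (46.7531, 24.1154) (65, 36.0789) (65, 49) (0, 49)]
5. shoelace: 1449.9491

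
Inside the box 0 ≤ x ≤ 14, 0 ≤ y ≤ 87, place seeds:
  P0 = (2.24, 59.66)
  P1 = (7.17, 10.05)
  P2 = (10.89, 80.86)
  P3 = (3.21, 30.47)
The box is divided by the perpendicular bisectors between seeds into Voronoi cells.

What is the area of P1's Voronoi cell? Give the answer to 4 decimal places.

Area of P1's cell: 288.5541

1. box [0,14]×[0,87]: [(0, 0) (14, 0) (14, 87) (0, 87)]
2. ⊥bis P1·P0 via (4.705,34.855): [(0, 34.3874) (0, 0) (14, 0) (14, 35.7787)]  |A|=491.1629
3. ⊥bis P1·P2 via (9.03,45.455): [(0, 34.3874) (0, 0) (14, 0) (14, 35.7787)]  |A|=491.1629
4. ⊥bis P1·P3 via (5.19,20.26): [(0, 19.2535) (0, 0) (14, 0) (14, 21.9685)]  |A|=288.5541
5. canonical 4-gon: [(0, 19.2535) (0, 0) (14, 0) (14, 21.9685)]
6. shoelace: 288.5541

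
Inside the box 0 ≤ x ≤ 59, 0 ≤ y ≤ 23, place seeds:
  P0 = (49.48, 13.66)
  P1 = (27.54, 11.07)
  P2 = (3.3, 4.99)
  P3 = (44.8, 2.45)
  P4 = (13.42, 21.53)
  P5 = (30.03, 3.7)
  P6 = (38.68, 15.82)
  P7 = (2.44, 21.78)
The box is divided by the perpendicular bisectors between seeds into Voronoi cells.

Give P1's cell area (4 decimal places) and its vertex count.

Area of P1's cell: 217.0256 (5 vertices)

1. box [0,59]×[0,23]: [(0, 0) (59, 0) (59, 23) (0, 23)]
2. ⊥bis P1·P0 via (38.51,12.365): [(0, 0) (39.9697, 0) (37.2545, 23) (0, 23)]  |A|=888.0786
3. ⊥bis P1·P2 via (15.42,8.03): [(17.4341, 0) (39.9697, 0) (37.2545, 23) (11.6651, 23)]  |A|=553.4369
4. ⊥bis P1·P3 via (36.17,6.76): [(17.4341, 0) (32.7939, 0) (38.5978, 11.6212) (37.2545, 23) (11.6651, 23)]  |A|=511.7413
5. ⊥bis P1·P4 via (20.48,16.3): [(15.1503, 9.1054) (17.4341, 0) (32.7939, 0) (38.5978, 11.6212) (37.2545, 23) (25.4433, 23)]  |A|=416.0201
6. ⊥bis P1·P5 via (28.785,7.385): [(15.1503, 9.1054) (16.6133, 3.2727) (38.0445, 10.5134) (38.5978, 11.6212) (37.2545, 23) (25.4433, 23)]  |A|=297.2375
7. ⊥bis P1·P6 via (33.11,13.445): [(15.1503, 9.1054) (16.6133, 3.2727) (34.824, 9.4253) (29.0358, 23) (25.4433, 23)]  |A|=217.0256
8. ⊥bis P1·P7 via (14.99,16.425): [(15.1503, 9.1054) (16.6133, 3.2727) (34.824, 9.4253) (29.0358, 23) (25.4433, 23)]  |A|=217.0256
9. canonical 5-gon: [(15.1503, 9.1054) (16.6133, 3.2727) (34.824, 9.4253) (29.0358, 23) (25.4433, 23)]
10. shoelace: 217.0256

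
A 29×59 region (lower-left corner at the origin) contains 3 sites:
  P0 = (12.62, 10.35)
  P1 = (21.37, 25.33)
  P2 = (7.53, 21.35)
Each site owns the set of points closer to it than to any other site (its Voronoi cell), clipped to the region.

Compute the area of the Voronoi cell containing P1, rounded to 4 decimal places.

Area of P1's cell: 819.1374

1. box [0,29]×[0,59]: [(0, 0) (29, 0) (29, 59) (0, 59)]
2. ⊥bis P1·P0 via (16.995,17.84): [(0, 27.767) (29, 10.8277) (29, 59) (0, 59)]  |A|=1151.3766
3. ⊥bis P1·P2 via (14.45,23.34): [(15.8372, 18.5163) (29, 10.8277) (29, 59) (4.1952, 59)]  |A|=819.1374
4. canonical 4-gon: [(15.8372, 18.5163) (29, 10.8277) (29, 59) (4.1952, 59)]
5. shoelace: 819.1374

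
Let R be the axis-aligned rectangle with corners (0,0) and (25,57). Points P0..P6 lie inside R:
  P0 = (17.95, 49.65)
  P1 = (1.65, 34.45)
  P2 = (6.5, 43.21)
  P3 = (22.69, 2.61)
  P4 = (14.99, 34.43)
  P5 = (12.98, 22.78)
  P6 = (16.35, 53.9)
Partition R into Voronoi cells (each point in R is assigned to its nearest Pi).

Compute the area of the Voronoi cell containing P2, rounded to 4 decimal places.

Area of P2's cell: 184.4222

1. box [0,25]×[0,57]: [(0, 0) (25, 0) (25, 57) (0, 57)]
2. ⊥bis P2·P0 via (12.225,46.43): [(0, 0) (25, 0) (25, 23.7167) (6.28, 57) (0, 57)]  |A|=1113.4674
3. ⊥bis P2·P1 via (4.075,38.83): [(0, 41.0861) (22.1182, 28.8403) (6.28, 57) (0, 57)]  |A|=264.4141
4. ⊥bis P2·P3 via (14.595,22.91): [(0, 41.0861) (22.1182, 28.8403) (6.28, 57) (0, 57)]  |A|=264.4141
5. ⊥bis P2·P4 via (10.745,38.82): [(0, 41.0861) (8.3231, 36.4781) (14.476, 42.4278) (6.28, 57) (0, 57)]  |A|=199.8778
6. ⊥bis P2·P5 via (9.74,32.995): [(0, 41.0861) (8.3231, 36.4781) (14.476, 42.4278) (6.28, 57) (0, 57)]  |A|=199.8778
7. ⊥bis P2·P6 via (11.425,48.555): [(0, 41.0861) (8.3231, 36.4781) (14.476, 42.4278) (10.6047, 49.3109) (2.2598, 57) (0, 57)]  |A|=184.4222
8. canonical 6-gon: [(0, 41.0861) (8.3231, 36.4781) (14.476, 42.4278) (10.6047, 49.3109) (2.2598, 57) (0, 57)]
9. shoelace: 184.4222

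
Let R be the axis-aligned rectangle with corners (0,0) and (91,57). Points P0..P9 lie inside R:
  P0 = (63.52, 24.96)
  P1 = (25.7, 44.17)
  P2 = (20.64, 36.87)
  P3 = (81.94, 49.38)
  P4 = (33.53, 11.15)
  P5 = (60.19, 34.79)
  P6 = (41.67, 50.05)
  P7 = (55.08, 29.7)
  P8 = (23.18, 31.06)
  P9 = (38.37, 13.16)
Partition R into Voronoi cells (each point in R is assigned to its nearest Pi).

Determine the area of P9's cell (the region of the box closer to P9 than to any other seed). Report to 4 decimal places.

Area of P9's cell: 446.4489

1. box [0,91]×[0,57]: [(0, 0) (91, 0) (91, 57) (0, 57)]
2. ⊥bis P9·P0 via (50.945,19.06): [(0, 0) (59.8877, 0) (33.1441, 57) (0, 57)]  |A|=2651.406
3. ⊥bis P9·P1 via (32.035,28.665): [(0, 15.5762) (0, 0) (59.8877, 0) (44.1215, 33.6033)]  |A|=1349.8339
4. ⊥bis P9·P2 via (29.505,25.015): [(37.218, 30.7826) (0, 2.9516) (0, 0) (59.8877, 0) (44.1215, 33.6033)]  |A|=1114.9025
5. ⊥bis P9·P3 via (60.155,31.27): [(37.218, 30.7826) (0, 2.9516) (0, 0) (59.8877, 0) (44.1215, 33.6033)]  |A|=1114.9025
6. ⊥bis P9·P4 via (35.95,12.155): [(37.218, 30.7826) (30.3477, 25.6451) (40.9978, 0) (59.8877, 0) (44.1215, 33.6033)]  |A|=544.4178
7. ⊥bis P9·P5 via (49.28,23.975): [(40.9999, 32.3279) (37.218, 30.7826) (30.3477, 25.6451) (40.9978, 0) (59.8877, 0) (48.0629, 25.2028)]  |A|=528.7927
8. ⊥bis P9·P6 via (40.02,31.605): [(41.8815, 31.4385) (39.3725, 31.6629) (37.218, 30.7826) (30.3477, 25.6451) (40.9978, 0) (59.8877, 0) (48.0629, 25.2028)]  |A|=527.7759
9. ⊥bis P9·P7 via (46.725,21.43): [(37.3956, 30.8552) (37.218, 30.7826) (30.3477, 25.6451) (40.9978, 0) (59.8877, 0) (52.6339, 15.4604)]  |A|=471.7083
10. ⊥bis P9·P8 via (30.775,22.11): [(39.0778, 29.1558) (31.5446, 22.7631) (40.9978, 0) (59.8877, 0) (52.6339, 15.4604)]  |A|=446.4489
11. canonical 5-gon: [(39.0778, 29.1558) (31.5446, 22.7631) (40.9978, 0) (59.8877, 0) (52.6339, 15.4604)]
12. shoelace: 446.4489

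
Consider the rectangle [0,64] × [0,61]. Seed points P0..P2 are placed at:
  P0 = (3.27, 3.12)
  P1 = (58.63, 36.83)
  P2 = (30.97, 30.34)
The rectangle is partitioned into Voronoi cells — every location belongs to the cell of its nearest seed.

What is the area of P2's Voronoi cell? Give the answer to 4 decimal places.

Area of P2's cell: 2203.8843

1. box [0,64]×[0,61]: [(0, 0) (64, 0) (64, 61) (0, 61)]
2. ⊥bis P2·P0 via (17.12,16.73): [(0, 34.1519) (33.5601, 0) (64, 0) (64, 61) (0, 61)]  |A|=3330.9296
3. ⊥bis P2·P1 via (44.8,33.585): [(0, 34.1519) (33.5601, 0) (52.6802, 0) (38.3675, 61) (0, 61)]  |A|=2203.8843
4. canonical 5-gon: [(0, 34.1519) (33.5601, 0) (52.6802, 0) (38.3675, 61) (0, 61)]
5. shoelace: 2203.8843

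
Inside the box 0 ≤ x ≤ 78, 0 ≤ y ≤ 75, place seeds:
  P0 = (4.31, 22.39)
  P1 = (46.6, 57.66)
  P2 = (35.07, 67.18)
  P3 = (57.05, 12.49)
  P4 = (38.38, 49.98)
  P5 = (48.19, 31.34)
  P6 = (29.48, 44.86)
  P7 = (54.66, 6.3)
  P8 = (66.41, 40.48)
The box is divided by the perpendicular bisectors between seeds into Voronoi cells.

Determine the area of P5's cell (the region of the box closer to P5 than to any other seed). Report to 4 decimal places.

Area of P5's cell: 607.4492

1. box [0,78]×[0,75]: [(0, 0) (78, 0) (78, 75) (0, 75)]
2. ⊥bis P5·P0 via (26.25,26.865): [(31.7295, 0) (78, 0) (78, 75) (16.4321, 75)]  |A|=4043.9379
3. ⊥bis P5·P1 via (47.395,44.5): [(22.9542, 43.0235) (31.7295, 0) (78, 0) (78, 46.3489)]  |A|=2271.0139
4. ⊥bis P5·P2 via (41.63,49.26): [(24.9178, 43.1421) (23.0681, 42.465) (31.7295, 0) (78, 0) (78, 46.3489)]  |A|=2270.4588
5. ⊥bis P5·P3 via (52.62,21.915): [(24.9178, 43.1421) (23.0681, 42.465) (29.4782, 11.0377) (78, 33.8443) (78, 46.3489)]  |A|=1194.0056
6. ⊥bis P5·P4 via (43.285,40.66): [(50.9946, 44.7175) (25.3604, 31.2265) (29.4782, 11.0377) (78, 33.8443) (78, 46.3489)]  |A|=1027.1265
7. ⊥bis P5·P6 via (38.835,38.1): [(50.9946, 44.7175) (39.0892, 38.4518) (27.2332, 22.0446) (29.4782, 11.0377) (78, 33.8443) (78, 46.3489)]  |A|=957.332
8. ⊥bis P5·P7 via (51.425,18.82): [(50.9946, 44.7175) (39.0892, 38.4518) (27.2332, 22.0446) (29.0691, 13.0435) (39.4551, 15.7271) (78, 33.8443) (78, 46.3489)]  |A|=946.3671
9. ⊥bis P5·P8 via (57.3,35.91): [(52.8263, 44.8281) (50.9946, 44.7175) (39.0892, 38.4518) (27.2332, 22.0446) (29.0691, 13.0435) (39.4551, 15.7271) (62.0881, 26.3653)]  |A|=607.4492
10. canonical 7-gon: [(52.8263, 44.8281) (50.9946, 44.7175) (39.0892, 38.4518) (27.2332, 22.0446) (29.0691, 13.0435) (39.4551, 15.7271) (62.0881, 26.3653)]
11. shoelace: 607.4492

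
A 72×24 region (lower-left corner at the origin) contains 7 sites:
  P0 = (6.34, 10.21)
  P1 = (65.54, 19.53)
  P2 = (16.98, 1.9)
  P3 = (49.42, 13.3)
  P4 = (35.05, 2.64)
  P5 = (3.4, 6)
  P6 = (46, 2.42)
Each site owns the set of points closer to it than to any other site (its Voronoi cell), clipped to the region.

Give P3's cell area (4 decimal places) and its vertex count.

Area of P3's cell: 369.0134 (4 vertices)

1. box [0,72]×[0,24]: [(0, 0) (72, 0) (72, 24) (0, 24)]
2. ⊥bis P3·P0 via (27.88,11.755): [(28.7232, 0) (72, 0) (72, 24) (27.0017, 24)]  |A|=1059.3018
3. ⊥bis P3·P1 via (57.48,16.415): [(28.7232, 0) (63.824, 0) (54.5486, 24) (27.0017, 24)]  |A|=751.7728
4. ⊥bis P3·P2 via (33.2,7.6): [(35.8708, 0) (63.824, 0) (54.5486, 24) (27.4367, 24)]  |A|=660.7808
5. ⊥bis P3·P4 via (42.235,7.97): [(48.1473, 0) (63.824, 0) (54.5486, 24) (30.3436, 24)]  |A|=478.5802
6. ⊥bis P3·P5 via (26.41,9.65): [(48.1473, 0) (63.824, 0) (54.5486, 24) (30.3436, 24)]  |A|=478.5802
7. ⊥bis P3·P6 via (47.71,7.86): [(40.6765, 10.0709) (62.5945, 3.1812) (54.5486, 24) (30.3436, 24)]  |A|=369.0134
8. canonical 4-gon: [(40.6765, 10.0709) (62.5945, 3.1812) (54.5486, 24) (30.3436, 24)]
9. shoelace: 369.0134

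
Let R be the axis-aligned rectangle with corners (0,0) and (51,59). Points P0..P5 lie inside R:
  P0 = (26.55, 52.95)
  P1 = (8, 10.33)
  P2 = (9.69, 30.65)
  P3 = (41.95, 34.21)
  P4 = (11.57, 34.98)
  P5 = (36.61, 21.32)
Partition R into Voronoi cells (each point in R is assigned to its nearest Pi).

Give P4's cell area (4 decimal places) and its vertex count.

Area of P4's cell: 445.1344 (6 vertices)

1. box [0,51]×[0,59]: [(0, 0) (51, 0) (51, 59) (0, 59)]
2. ⊥bis P4·P0 via (19.06,43.965): [(0, 0) (51, 0) (51, 17.3394) (1.024, 59) (0, 59)]  |A|=1967.9865
3. ⊥bis P4·P1 via (9.785,22.655): [(0, 24.0721) (51, 16.6859) (51, 17.3394) (1.024, 59) (0, 59)]  |A|=928.6558
4. ⊥bis P4·P2 via (10.63,32.815): [(0, 37.4303) (46.1658, 17.3861) (51, 16.6859) (51, 17.3394) (1.024, 59) (0, 59)]  |A|=620.3097
5. ⊥bis P4·P3 via (26.76,34.595): [(0, 37.4303) (26.5398, 25.9073) (26.8333, 37.4851) (1.024, 59) (0, 59)]  |A|=455.7356
6. ⊥bis P4·P5 via (24.09,28.15): [(0, 37.4303) (23.57, 27.1967) (26.7188, 32.9688) (26.8333, 37.4851) (1.024, 59) (0, 59)]  |A|=445.1344
7. canonical 6-gon: [(0, 37.4303) (23.57, 27.1967) (26.7188, 32.9688) (26.8333, 37.4851) (1.024, 59) (0, 59)]
8. shoelace: 445.1344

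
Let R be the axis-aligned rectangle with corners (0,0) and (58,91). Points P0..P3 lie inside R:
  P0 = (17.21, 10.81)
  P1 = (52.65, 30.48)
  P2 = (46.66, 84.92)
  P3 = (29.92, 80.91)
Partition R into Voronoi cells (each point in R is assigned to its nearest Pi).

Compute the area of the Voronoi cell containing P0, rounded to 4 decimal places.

Area of P0's cell: 1593.3740

1. box [0,58]×[0,91]: [(0, 0) (58, 0) (58, 91) (0, 91)]
2. ⊥bis P0·P1 via (34.93,20.645): [(0, 83.5794) (0, 0) (46.3884, 0)]  |A|=1938.5585
3. ⊥bis P0·P2 via (31.935,47.865): [(16.3948, 54.0404) (0, 60.5554) (0, 0) (46.3884, 0)]  |A|=1749.8218
4. ⊥bis P0·P3 via (23.565,45.86): [(20.6408, 46.3902) (0, 50.1326) (0, 0) (46.3884, 0)]  |A|=1593.374
5. canonical 4-gon: [(20.6408, 46.3902) (0, 50.1326) (0, 0) (46.3884, 0)]
6. shoelace: 1593.374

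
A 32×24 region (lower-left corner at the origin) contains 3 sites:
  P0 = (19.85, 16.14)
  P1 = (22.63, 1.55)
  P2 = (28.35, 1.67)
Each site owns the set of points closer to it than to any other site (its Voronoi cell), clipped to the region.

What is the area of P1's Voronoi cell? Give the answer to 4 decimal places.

Area of P1's cell: 183.5507

1. box [0,32]×[0,24]: [(0, 0) (32, 0) (32, 24) (0, 24)]
2. ⊥bis P1·P0 via (21.24,8.845): [(0, 4.7979) (0, 0) (32, 0) (32, 10.8952)]  |A|=251.09
3. ⊥bis P1·P2 via (25.49,1.61): [(25.3219, 9.6228) (0, 4.7979) (0, 0) (25.5238, 0)]  |A|=183.5507
4. canonical 4-gon: [(25.3219, 9.6228) (0, 4.7979) (0, 0) (25.5238, 0)]
5. shoelace: 183.5507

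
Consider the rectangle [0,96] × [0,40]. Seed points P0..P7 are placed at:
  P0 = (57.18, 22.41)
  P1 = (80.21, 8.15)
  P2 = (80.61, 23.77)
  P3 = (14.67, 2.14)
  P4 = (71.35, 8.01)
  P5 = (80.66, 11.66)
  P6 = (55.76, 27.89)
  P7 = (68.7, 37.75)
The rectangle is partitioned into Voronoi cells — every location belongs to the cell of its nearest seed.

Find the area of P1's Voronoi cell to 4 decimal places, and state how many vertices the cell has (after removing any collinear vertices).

1. box [0,96]×[0,40]: [(0, 0) (96, 0) (96, 40) (0, 40)]
2. ⊥bis P1·P0 via (68.695,15.28): [(59.2337, 0) (96, 0) (96, 40) (84.0014, 40)]  |A|=975.2965
3. ⊥bis P1·P2 via (80.41,15.96): [(69.2923, 16.2447) (59.2337, 0) (96, 0) (96, 15.5608)]  |A|=506.4244
4. ⊥bis P1·P3 via (47.44,5.145): [(69.2923, 16.2447) (59.2337, 0) (96, 0) (96, 15.5608)]  |A|=506.4244
5. ⊥bis P1·P4 via (75.78,8.08): [(75.6536, 16.0818) (75.9077, 0) (96, 0) (96, 15.5608)]  |A|=319.8635
6. ⊥bis P1·P5 via (80.435,9.905): [(75.7417, 10.5067) (75.9077, 0) (96, 0) (96, 7.9095)]  |A|=185.6687
7. ⊥bis P1·P6 via (67.985,18.02): [(75.7417, 10.5067) (75.9077, 0) (96, 0) (96, 7.9095)]  |A|=185.6687
8. ⊥bis P1·P7 via (74.455,22.95): [(75.7417, 10.5067) (75.9077, 0) (96, 0) (96, 7.9095)]  |A|=185.6687
9. canonical 4-gon: [(75.7417, 10.5067) (75.9077, 0) (96, 0) (96, 7.9095)]
10. shoelace: 185.6687

Area of P1's cell: 185.6687 (4 vertices)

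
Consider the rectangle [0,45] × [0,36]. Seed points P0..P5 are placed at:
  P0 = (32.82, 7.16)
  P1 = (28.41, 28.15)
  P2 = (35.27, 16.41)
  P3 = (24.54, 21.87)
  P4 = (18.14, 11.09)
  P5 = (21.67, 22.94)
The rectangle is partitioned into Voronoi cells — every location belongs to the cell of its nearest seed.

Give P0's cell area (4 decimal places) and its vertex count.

1. box [0,45]×[0,36]: [(0, 0) (45, 0) (45, 36) (0, 36)]
2. ⊥bis P0·P1 via (30.615,17.655): [(0, 11.2228) (0, 0) (45, 0) (45, 20.6773)]  |A|=717.7517
3. ⊥bis P0·P2 via (34.045,11.785): [(20.1689, 15.4603) (0, 11.2228) (0, 0) (45, 0) (45, 8.8834)]  |A|=571.3244
4. ⊥bis P0·P3 via (28.68,14.515): [(27.0986, 13.6249) (2.8931, 0) (45, 0) (45, 8.8834)]  |A|=366.3631
5. ⊥bis P0·P4 via (25.48,9.125): [(27.0986, 13.6249) (26.6112, 13.3505) (23.0371, 0) (45, 0) (45, 8.8834)]  |A|=231.8963
6. ⊥bis P0·P5 via (27.245,15.05): [(27.0986, 13.6249) (26.6112, 13.3505) (23.0371, 0) (45, 0) (45, 8.8834)]  |A|=231.8963
7. canonical 5-gon: [(27.0986, 13.6249) (26.6112, 13.3505) (23.0371, 0) (45, 0) (45, 8.8834)]
8. shoelace: 231.8963

Area of P0's cell: 231.8963 (5 vertices)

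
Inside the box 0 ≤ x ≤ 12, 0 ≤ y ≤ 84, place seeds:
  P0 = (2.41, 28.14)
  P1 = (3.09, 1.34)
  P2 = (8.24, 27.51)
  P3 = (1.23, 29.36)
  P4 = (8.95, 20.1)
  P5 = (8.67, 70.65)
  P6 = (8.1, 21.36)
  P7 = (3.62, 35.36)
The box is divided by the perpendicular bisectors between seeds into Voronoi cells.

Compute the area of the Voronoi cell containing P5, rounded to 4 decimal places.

1. box [0,12]×[0,84]: [(0, 0) (12, 0) (12, 84) (0, 84)]
2. ⊥bis P5·P0 via (5.54,49.395): [(0, 50.2108) (12, 48.4437) (12, 84) (0, 84)]  |A|=416.0729
3. ⊥bis P5·P1 via (5.88,35.995): [(0, 50.2108) (12, 48.4437) (12, 84) (0, 84)]  |A|=416.0729
4. ⊥bis P5·P2 via (8.455,49.08): [(0, 50.2108) (7.6227, 49.0883) (12, 49.0447) (12, 84) (0, 84)]  |A|=414.7576
5. ⊥bis P5·P3 via (4.95,50.005): [(0, 50.8969) (10.1789, 49.0628) (12, 49.0447) (12, 84) (0, 84)]  |A|=409.9281
6. ⊥bis P5·P4 via (8.81,45.375): [(0, 50.8969) (10.1789, 49.0628) (12, 49.0447) (12, 84) (0, 84)]  |A|=409.9281
7. ⊥bis P5·P6 via (8.385,46.005): [(0, 50.8969) (10.1789, 49.0628) (12, 49.0447) (12, 84) (0, 84)]  |A|=409.9281
8. ⊥bis P5·P7 via (6.145,53.005): [(0, 53.8843) (12, 52.1671) (12, 84) (0, 84)]  |A|=371.691
9. canonical 4-gon: [(0, 53.8843) (12, 52.1671) (12, 84) (0, 84)]
10. shoelace: 371.691

Area of P5's cell: 371.6910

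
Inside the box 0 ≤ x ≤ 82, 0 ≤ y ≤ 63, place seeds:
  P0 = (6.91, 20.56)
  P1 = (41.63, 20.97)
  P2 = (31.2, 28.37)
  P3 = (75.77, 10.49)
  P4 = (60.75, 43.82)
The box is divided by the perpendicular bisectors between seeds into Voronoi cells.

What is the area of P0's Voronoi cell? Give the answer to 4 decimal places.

1. box [0,82]×[0,63]: [(0, 0) (82, 0) (82, 63) (0, 63)]
2. ⊥bis P0·P1 via (24.27,20.765): [(0, 0) (24.5152, 0) (23.7713, 63) (0, 63)]  |A|=1521.0237
3. ⊥bis P0·P2 via (19.055,24.465): [(0, 0) (24.5152, 0) (24.4235, 7.7684) (6.6648, 63) (0, 63)]  |A|=1048.615
4. ⊥bis P0·P3 via (41.34,15.525): [(0, 0) (24.5152, 0) (24.4235, 7.7684) (6.6648, 63) (0, 63)]  |A|=1048.615
5. ⊥bis P0·P4 via (33.83,32.19): [(0, 0) (24.5152, 0) (24.4235, 7.7684) (6.6648, 63) (0, 63)]  |A|=1048.615
6. canonical 5-gon: [(0, 0) (24.5152, 0) (24.4235, 7.7684) (6.6648, 63) (0, 63)]
7. shoelace: 1048.615

Area of P0's cell: 1048.6150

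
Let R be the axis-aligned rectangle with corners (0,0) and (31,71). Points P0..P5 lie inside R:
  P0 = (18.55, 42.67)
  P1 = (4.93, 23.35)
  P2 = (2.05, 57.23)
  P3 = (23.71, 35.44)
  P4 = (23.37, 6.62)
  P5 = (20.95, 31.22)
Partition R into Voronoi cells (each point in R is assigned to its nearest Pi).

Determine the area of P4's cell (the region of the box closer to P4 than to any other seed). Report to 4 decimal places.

1. box [0,31]×[0,71]: [(0, 0) (31, 0) (31, 71) (0, 71)]
2. ⊥bis P4·P0 via (20.96,24.645): [(0, 21.8426) (0, 0) (31, 0) (31, 25.9874)]  |A|=741.3644
3. ⊥bis P4·P1 via (14.15,14.985): [(23.184, 24.9424) (0.5546, 0) (31, 0) (31, 25.9874)]  |A|=481.2489
4. ⊥bis P4·P2 via (12.71,31.925): [(23.184, 24.9424) (0.5546, 0) (31, 0) (31, 25.9874)]  |A|=481.2489
5. ⊥bis P4·P3 via (23.54,21.03): [(19.6758, 21.0756) (0.5546, 0) (31, 0) (31, 20.942)]  |A|=439.4031
6. ⊥bis P4·P5 via (22.16,18.92): [(17.285, 18.4404) (0.5546, 0) (31, 0) (31, 19.7896)]  |A|=416.4204
7. canonical 4-gon: [(17.285, 18.4404) (0.5546, 0) (31, 0) (31, 19.7896)]
8. shoelace: 416.4204

Area of P4's cell: 416.4204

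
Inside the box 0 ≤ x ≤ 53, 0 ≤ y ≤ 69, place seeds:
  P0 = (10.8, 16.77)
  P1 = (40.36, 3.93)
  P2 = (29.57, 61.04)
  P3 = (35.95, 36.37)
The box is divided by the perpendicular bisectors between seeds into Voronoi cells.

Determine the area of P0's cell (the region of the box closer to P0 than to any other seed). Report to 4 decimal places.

Area of P0's cell: 980.6365

1. box [0,53]×[0,69]: [(0, 0) (53, 0) (53, 69) (0, 69)]
2. ⊥bis P0·P1 via (25.58,10.35): [(0, 0) (21.0843, 0) (51.0558, 69) (0, 69)]  |A|=2488.8337
3. ⊥bis P0·P2 via (20.185,38.905): [(0, 47.4632) (0, 0) (21.0843, 0) (35.2153, 32.5323)]  |A|=1178.6765
4. ⊥bis P0·P3 via (23.375,26.57): [(10.5924, 42.9722) (0, 47.4632) (0, 0) (21.0843, 0) (29.3148, 18.9482)]  |A|=980.6365
5. canonical 5-gon: [(10.5924, 42.9722) (0, 47.4632) (0, 0) (21.0843, 0) (29.3148, 18.9482)]
6. shoelace: 980.6365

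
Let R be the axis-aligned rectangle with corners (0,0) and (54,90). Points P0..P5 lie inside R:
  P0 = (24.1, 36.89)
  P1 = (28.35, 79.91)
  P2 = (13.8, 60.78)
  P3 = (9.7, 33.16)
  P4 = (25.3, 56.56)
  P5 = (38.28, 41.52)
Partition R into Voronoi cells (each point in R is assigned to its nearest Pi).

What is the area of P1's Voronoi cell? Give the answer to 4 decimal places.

1. box [0,54]×[0,90]: [(0, 0) (54, 0) (54, 90) (0, 90)]
2. ⊥bis P1·P0 via (26.225,58.4): [(0, 60.9908) (54, 55.6561) (54, 90) (0, 90)]  |A|=1710.5344
3. ⊥bis P1·P2 via (21.075,70.345): [(0, 86.3743) (38.3556, 57.2016) (54, 55.6561) (54, 90) (0, 90)]  |A|=1223.7335
4. ⊥bis P1·P3 via (19.025,56.535): [(0, 86.3743) (38.3556, 57.2016) (54, 55.6561) (54, 90) (0, 90)]  |A|=1223.7335
5. ⊥bis P1·P4 via (26.825,68.235): [(0, 86.3743) (23.2322, 68.7043) (54, 64.6854) (54, 90) (0, 90)]  |A|=1006.5381
6. ⊥bis P1·P5 via (33.315,60.715): [(0, 86.3743) (23.2322, 68.7043) (50.4549, 65.1484) (54, 66.0654) (54, 90) (0, 90)]  |A|=1004.0919
7. canonical 6-gon: [(0, 86.3743) (23.2322, 68.7043) (50.4549, 65.1484) (54, 66.0654) (54, 90) (0, 90)]
8. shoelace: 1004.0919

Area of P1's cell: 1004.0919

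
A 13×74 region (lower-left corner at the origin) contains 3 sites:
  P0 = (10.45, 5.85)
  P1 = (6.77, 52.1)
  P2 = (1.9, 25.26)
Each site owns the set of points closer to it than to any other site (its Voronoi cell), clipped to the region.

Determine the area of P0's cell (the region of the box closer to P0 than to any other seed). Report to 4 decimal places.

Area of P0's cell: 204.0761

1. box [0,13]×[0,74]: [(0, 0) (13, 0) (13, 74) (0, 74)]
2. ⊥bis P0·P1 via (8.61,28.975): [(0, 28.2899) (0, 0) (13, 0) (13, 29.3243)]  |A|=374.4925
3. ⊥bis P0·P2 via (6.175,15.555): [(0, 12.8349) (0, 0) (13, 0) (13, 18.5614)]  |A|=204.0761
4. canonical 4-gon: [(0, 12.8349) (0, 0) (13, 0) (13, 18.5614)]
5. shoelace: 204.0761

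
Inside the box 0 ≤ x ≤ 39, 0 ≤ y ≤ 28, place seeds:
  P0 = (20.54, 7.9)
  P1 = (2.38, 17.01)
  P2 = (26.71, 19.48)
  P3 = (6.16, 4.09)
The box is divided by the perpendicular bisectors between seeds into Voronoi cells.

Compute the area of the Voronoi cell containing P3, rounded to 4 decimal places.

1. box [0,39]×[0,28]: [(0, 0) (39, 0) (39, 28) (0, 28)]
2. ⊥bis P3·P0 via (13.35,5.995): [(0, 0) (14.9384, 0) (7.5197, 28) (0, 28)]  |A|=314.4138
3. ⊥bis P3·P1 via (4.27,10.55): [(0, 9.3007) (0, 0) (14.9384, 0) (11.5768, 12.6877)]  |A|=148.6032
4. ⊥bis P3·P2 via (16.435,11.785): [(0, 9.3007) (0, 0) (14.9384, 0) (11.5768, 12.6877)]  |A|=148.6032
5. canonical 4-gon: [(0, 9.3007) (0, 0) (14.9384, 0) (11.5768, 12.6877)]
6. shoelace: 148.6032

Area of P3's cell: 148.6032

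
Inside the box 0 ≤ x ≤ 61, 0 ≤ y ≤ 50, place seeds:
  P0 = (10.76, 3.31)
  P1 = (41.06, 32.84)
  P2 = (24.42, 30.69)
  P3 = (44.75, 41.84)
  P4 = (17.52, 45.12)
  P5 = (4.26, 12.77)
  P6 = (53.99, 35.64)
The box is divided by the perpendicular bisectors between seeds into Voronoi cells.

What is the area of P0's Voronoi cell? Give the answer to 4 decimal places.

1. box [0,61]×[0,50]: [(0, 0) (61, 0) (61, 50) (0, 50)]
2. ⊥bis P0·P1 via (25.91,18.075): [(0, 44.6606) (0, 0) (43.5257, 0)]  |A|=971.9414
3. ⊥bis P0·P2 via (17.59,17): [(35.8231, 7.9034) (0, 25.7757) (0, 0) (43.5257, 0)]  |A|=633.6842
4. ⊥bis P0·P3 via (27.755,22.575): [(35.8231, 7.9034) (0, 25.7757) (0, 0) (43.5257, 0)]  |A|=633.6842
5. ⊥bis P0·P4 via (14.14,24.215): [(35.8231, 7.9034) (0, 25.7757) (0, 0) (43.5257, 0)]  |A|=633.6842
6. ⊥bis P0·P5 via (7.51,8.04): [(35.8231, 7.9034) (19.305, 16.1444) (0, 2.8799) (0, 0) (43.5257, 0)]  |A|=412.6818
7. ⊥bis P0·P6 via (32.375,19.475): [(35.8231, 7.9034) (19.305, 16.1444) (0, 2.8799) (0, 0) (43.5257, 0)]  |A|=412.6818
8. canonical 5-gon: [(35.8231, 7.9034) (19.305, 16.1444) (0, 2.8799) (0, 0) (43.5257, 0)]
9. shoelace: 412.6818

Area of P0's cell: 412.6818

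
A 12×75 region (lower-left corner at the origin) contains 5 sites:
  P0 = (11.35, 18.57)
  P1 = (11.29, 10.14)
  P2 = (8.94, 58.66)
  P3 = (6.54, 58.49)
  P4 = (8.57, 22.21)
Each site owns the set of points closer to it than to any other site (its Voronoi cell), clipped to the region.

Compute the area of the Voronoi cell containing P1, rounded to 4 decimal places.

1. box [0,12]×[0,75]: [(0, 0) (12, 0) (12, 75) (0, 75)]
2. ⊥bis P1·P0 via (11.32,14.355): [(0, 14.4356) (0, 0) (12, 0) (12, 14.3502)]  |A|=172.7144
3. ⊥bis P1·P2 via (10.115,34.4): [(0, 14.4356) (0, 0) (12, 0) (12, 14.3502)]  |A|=172.7144
4. ⊥bis P1·P3 via (8.915,34.315): [(0, 14.4356) (0, 0) (12, 0) (12, 14.3502)]  |A|=172.7144
5. ⊥bis P1·P4 via (9.93,16.175): [(2.1436, 14.4203) (0, 13.9373) (0, 0) (12, 0) (12, 14.3502)]  |A|=172.1803
6. canonical 5-gon: [(2.1436, 14.4203) (0, 13.9373) (0, 0) (12, 0) (12, 14.3502)]
7. shoelace: 172.1803

Area of P1's cell: 172.1803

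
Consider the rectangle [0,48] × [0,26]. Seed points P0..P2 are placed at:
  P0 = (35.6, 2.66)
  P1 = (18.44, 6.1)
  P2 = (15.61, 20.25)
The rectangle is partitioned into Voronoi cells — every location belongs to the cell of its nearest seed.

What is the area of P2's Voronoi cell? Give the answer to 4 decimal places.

1. box [0,48]×[0,26]: [(0, 0) (48, 0) (48, 26) (0, 26)]
2. ⊥bis P2·P0 via (25.605,11.455): [(0, 0) (15.5253, 0) (38.4037, 26) (0, 26)]  |A|=701.0772
3. ⊥bis P2·P1 via (17.025,13.175): [(0, 9.77) (29.2742, 15.6248) (38.4037, 26) (0, 26)]  |A|=436.7826
4. canonical 4-gon: [(0, 9.77) (29.2742, 15.6248) (38.4037, 26) (0, 26)]
5. shoelace: 436.7826

Area of P2's cell: 436.7826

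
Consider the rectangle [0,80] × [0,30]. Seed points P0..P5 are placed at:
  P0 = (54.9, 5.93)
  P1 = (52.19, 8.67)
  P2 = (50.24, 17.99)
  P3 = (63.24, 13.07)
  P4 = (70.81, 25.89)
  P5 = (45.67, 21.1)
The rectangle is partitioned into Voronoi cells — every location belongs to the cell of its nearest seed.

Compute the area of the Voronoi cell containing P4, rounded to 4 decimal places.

1. box [0,80]×[0,30]: [(0, 0) (80, 0) (80, 30) (0, 30)]
2. ⊥bis P4·P0 via (62.855,15.91): [(80, 2.2438) (80, 30) (45.1783, 30)]  |A|=483.2588
3. ⊥bis P4·P1 via (61.5,17.28): [(62.5202, 16.1769) (80, 2.2438) (80, 30) (49.7364, 30)]  |A|=451.7552
4. ⊥bis P4·P2 via (60.525,21.94): [(62.8346, 15.9263) (80, 2.2438) (80, 30) (57.4295, 30)]  |A|=397.0485
5. ⊥bis P4·P3 via (67.025,19.48): [(59.8405, 23.7223) (80, 11.8185) (80, 30) (57.4295, 30)]  |A|=254.1103
6. ⊥bis P4·P5 via (58.24,23.495): [(59.8405, 23.7223) (80, 11.8185) (80, 30) (57.4295, 30)]  |A|=254.1103
7. canonical 4-gon: [(59.8405, 23.7223) (80, 11.8185) (80, 30) (57.4295, 30)]
8. shoelace: 254.1103

Area of P4's cell: 254.1103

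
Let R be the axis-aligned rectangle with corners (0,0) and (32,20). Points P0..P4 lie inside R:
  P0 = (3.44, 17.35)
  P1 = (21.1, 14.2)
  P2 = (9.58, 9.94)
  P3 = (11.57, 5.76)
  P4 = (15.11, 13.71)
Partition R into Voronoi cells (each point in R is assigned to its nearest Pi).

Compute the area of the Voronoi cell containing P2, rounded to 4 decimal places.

Area of P2's cell: 86.8392

1. box [0,32]×[0,20]: [(0, 0) (32, 0) (32, 20) (0, 20)]
2. ⊥bis P2·P0 via (6.51,13.645): [(0, 8.2507) (0, 0) (32, 0) (32, 20) (14.1795, 20)]  |A|=556.7009
3. ⊥bis P2·P1 via (15.34,12.07): [(12.8231, 18.8761) (0, 8.2507) (0, 0) (19.8034, 0)]  |A|=239.806
4. ⊥bis P2·P3 via (10.575,7.85): [(15.9536, 10.4106) (12.8231, 18.8761) (0, 8.2507) (0, 2.8155)]  |A|=114.2645
5. ⊥bis P2·P4 via (12.345,11.825): [(13.9572, 9.4602) (9.4458, 16.0776) (0, 8.2507) (0, 2.8155)]  |A|=86.8392
6. canonical 4-gon: [(13.9572, 9.4602) (9.4458, 16.0776) (0, 8.2507) (0, 2.8155)]
7. shoelace: 86.8392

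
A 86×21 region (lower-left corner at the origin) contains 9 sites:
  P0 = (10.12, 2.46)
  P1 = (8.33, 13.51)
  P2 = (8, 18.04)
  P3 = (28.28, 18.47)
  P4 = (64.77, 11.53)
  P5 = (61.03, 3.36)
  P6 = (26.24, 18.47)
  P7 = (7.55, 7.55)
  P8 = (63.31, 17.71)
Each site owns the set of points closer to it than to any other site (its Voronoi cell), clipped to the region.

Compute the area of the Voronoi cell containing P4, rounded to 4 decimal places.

Area of P4's cell: 368.3480

1. box [0,86]×[0,21]: [(0, 0) (86, 0) (86, 21) (0, 21)]
2. ⊥bis P4·P0 via (37.445,6.995): [(38.6059, 0) (86, 0) (86, 21) (35.1207, 21)]  |A|=1031.8709
3. ⊥bis P4·P1 via (36.55,12.52): [(36.5462, 12.4108) (38.6059, 0) (86, 0) (86, 21) (36.8475, 21)]  |A|=1024.4548
4. ⊥bis P4·P2 via (36.385,14.785): [(36.7372, 17.8564) (36.5462, 12.4108) (38.6059, 0) (86, 0) (86, 21) (37.0977, 21)]  |A|=1024.0615
5. ⊥bis P4·P3 via (46.525,15): [(43.6722, 0) (86, 0) (86, 21) (47.6661, 21)]  |A|=846.9479
6. ⊥bis P4·P5 via (62.9,7.445): [(46.5147, 14.9457) (79.1635, 0) (86, 0) (86, 21) (47.6661, 21)]  |A|=581.7253
7. ⊥bis P4·P6 via (45.505,15): [(46.5147, 14.9457) (79.1635, 0) (86, 0) (86, 21) (47.6661, 21)]  |A|=581.7253
8. ⊥bis P4·P7 via (36.16,9.54): [(46.5147, 14.9457) (79.1635, 0) (86, 0) (86, 21) (47.6661, 21)]  |A|=581.7253
9. ⊥bis P4·P8 via (64.04,14.62): [(52.9497, 12) (79.1635, 0) (86, 0) (86, 19.808)]  |A|=368.348
10. canonical 4-gon: [(52.9497, 12) (79.1635, 0) (86, 0) (86, 19.808)]
11. shoelace: 368.348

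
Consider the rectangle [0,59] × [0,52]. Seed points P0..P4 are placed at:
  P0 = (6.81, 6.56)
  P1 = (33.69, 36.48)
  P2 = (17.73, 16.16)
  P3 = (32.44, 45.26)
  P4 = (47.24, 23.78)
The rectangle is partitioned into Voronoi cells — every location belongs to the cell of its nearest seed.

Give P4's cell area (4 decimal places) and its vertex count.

1. box [0,59]×[0,52]: [(0, 0) (59, 0) (59, 52) (0, 52)]
2. ⊥bis P4·P0 via (27.025,15.17): [(33.4862, 0) (59, 0) (59, 52) (11.3383, 52)]  |A|=1902.5619
3. ⊥bis P4·P1 via (40.465,30.13): [(26.8433, 15.5966) (33.4862, 0) (59, 0) (59, 49.9055)]  |A|=1001.3628
4. ⊥bis P4·P2 via (32.485,19.97): [(32.1518, 21.2604) (37.6416, 0) (59, 0) (59, 49.9055)]  |A|=896.981
5. ⊥bis P4·P3 via (39.84,34.52): [(53.2208, 43.7396) (32.1518, 21.2604) (37.6416, 0) (59, 0) (59, 47.7215)]  |A|=890.67
6. canonical 5-gon: [(53.2208, 43.7396) (32.1518, 21.2604) (37.6416, 0) (59, 0) (59, 47.7215)]
7. shoelace: 890.67

Area of P4's cell: 890.6700 (5 vertices)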